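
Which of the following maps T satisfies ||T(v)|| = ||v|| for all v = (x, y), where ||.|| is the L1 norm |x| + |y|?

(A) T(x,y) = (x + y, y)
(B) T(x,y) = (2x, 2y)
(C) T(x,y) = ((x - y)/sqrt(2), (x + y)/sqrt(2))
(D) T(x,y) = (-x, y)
D

A transformation preserves a norm if ||T(v)|| = ||v|| for every v; a single vector where the norm changes rules an option out.

(A) T(x,y) = (x + y, y): v = (0, 1) has norm |0| + |1| = 1, but T(v) = (1, 1) has norm 2 -- not preserved.
(B) T(x,y) = (2x, 2y): v = (1, 0) has norm |1| + |0| = 1, but T(v) = (2, 0) has norm 2 -- not preserved.
(C) T(x,y) = ((x - y)/sqrt(2), (x + y)/sqrt(2)): v = (1, 0) has norm |1| + |0| = 1, but T(v) = (sqrt(2)/2, sqrt(2)/2) has norm sqrt(2) -- not preserved.
(D) T(x,y) = (-x, y): preserves the norm -- it only permutes the coordinates and/or flips signs, which leaves |x| + |y| unchanged.

Therefore the answer is (D).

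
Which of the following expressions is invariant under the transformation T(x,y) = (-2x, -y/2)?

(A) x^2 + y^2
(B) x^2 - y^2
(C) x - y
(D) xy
D

An expression E(x,y) is invariant under T if E(T(x,y)) = E(x,y). Here T(x,y) = (-2x, -y/2).
Substitute the transformed coordinates into each option and compare with the original:
(A) x^2 + y^2  ->  (-2x)^2 + (-y/2)^2 = 4x^2 + y^2/4   [differs from x^2 + y^2: not invariant]
(B) x^2 - y^2  ->  (-2x)^2 - (-y/2)^2 = 4x^2 - y^2/4   [differs from x^2 - y^2: not invariant]
(C) x - y  ->  (-2x) - (-y/2) = -2x + y/2   [differs from x - y: not invariant]
(D) xy  ->  (-2x)(-y/2) = xy   [equals xy: invariant]

Only option (D), xy, is unchanged by the transformation.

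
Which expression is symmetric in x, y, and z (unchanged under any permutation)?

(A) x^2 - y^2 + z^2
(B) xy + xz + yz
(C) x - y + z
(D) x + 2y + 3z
B

A symmetric expression is unchanged when the variables are permuted; here the transformation to test is the swap (x, y) -> (y, x).
A symmetric expression must survive every permutation; the single swap x <-> y already eliminates the distractors, and the keyed expression is also unchanged by x <-> z and y <-> z (each variable enters it in exactly the same way).
Substitute the transformed coordinates into each option and compare with the original:
(A) x^2 - y^2 + z^2  ->  (y)^2 - (x)^2 + z^2 = -x^2 + y^2 + z^2   [differs from x^2 - y^2 + z^2: not invariant]
(B) xy + xz + yz  ->  (y)(x) + (y)z + (x)z = xy + xz + yz   [equals xy + xz + yz: invariant]
(C) x - y + z  ->  (y) - (x) + z = -x + y + z   [differs from x - y + z: not invariant]
(D) x + 2y + 3z  ->  (y) + 2(x) + 3z = 2x + y + 3z   [differs from x + 2y + 3z: not invariant]

Only option (B), xy + xz + yz, is unchanged by the transformation.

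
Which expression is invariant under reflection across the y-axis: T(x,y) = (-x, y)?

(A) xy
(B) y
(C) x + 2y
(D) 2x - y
B

The map is reflection across the y-axis: T(x,y) = (-x, y).
Substitute the transformed coordinates into each option and compare with the original:
(A) xy  ->  (-x)(y) = -xy   [differs from xy: not invariant]
(B) y  ->  (y) = y   [equals y: invariant]
(C) x + 2y  ->  (-x) + 2(y) = -x + 2y   [differs from x + 2y: not invariant]
(D) 2x - y  ->  2(-x) - (y) = -2x - y   [differs from 2x - y: not invariant]

Only option (B), y, is unchanged by the transformation.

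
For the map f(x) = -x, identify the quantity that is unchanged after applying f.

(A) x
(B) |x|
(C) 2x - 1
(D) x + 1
B

For f(x) = -x:
Applying f replaces x by -x. Since |-x| = |x|, the absolute value is unchanged by f, whereas x -> -x, 2x - 1 -> -2x - 1 and x + 1 -> -x + 1 all change.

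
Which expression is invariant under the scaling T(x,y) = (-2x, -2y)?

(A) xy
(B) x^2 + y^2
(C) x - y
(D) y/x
D

Under the uniform scaling T(x,y) = (-2x, -2y):
Substitute the transformed coordinates into each option and compare with the original:
(A) xy  ->  (-2x)(-2y) = 4xy   [differs from xy: not invariant]
(B) x^2 + y^2  ->  (-2x)^2 + (-2y)^2 = 4x^2 + 4y^2   [differs from x^2 + y^2: not invariant]
(C) x - y  ->  (-2x) - (-2y) = -2x + 2y   [differs from x - y: not invariant]
(D) y/x  ->  (-2y)/(-2x) = y/x   [equals y/x: invariant]

Only option (D), y/x, is unchanged by the transformation.
The common factor -2 cancels in a ratio of coordinates, while sums, products and sums of squares pick up factors of -2 or 4.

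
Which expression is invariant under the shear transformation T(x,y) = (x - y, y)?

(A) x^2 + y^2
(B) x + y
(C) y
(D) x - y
C

Under the shear T(x,y) = (x - y, y):
Substitute the transformed coordinates into each option and compare with the original:
(A) x^2 + y^2  ->  (x - y)^2 + (y)^2 = x^2 - 2xy + 2y^2   [differs from x^2 + y^2: not invariant]
(B) x + y  ->  (x - y) + (y) = x   [differs from x + y: not invariant]
(C) y  ->  (y) = y   [equals y: invariant]
(D) x - y  ->  (x - y) - (y) = x - 2y   [differs from x - y: not invariant]

Only option (C), y, is unchanged by the transformation.
A horizontal shear moves points parallel to the x-axis, so the y-coordinate (and any function of y alone) is unchanged.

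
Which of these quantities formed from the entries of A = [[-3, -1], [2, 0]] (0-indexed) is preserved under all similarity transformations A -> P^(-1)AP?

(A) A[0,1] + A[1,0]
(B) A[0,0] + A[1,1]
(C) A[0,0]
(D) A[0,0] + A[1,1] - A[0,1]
B

A[0,0] + A[1,1] is the trace of A. By the cyclic property of the trace, tr(P^(-1)AP) = tr(APP^(-1)) = tr(A), so it is the same for every matrix similar to A.

The other combinations are not similarity invariants. For example, take P = [[1, 1], [1, 2]] (det P = 1), so P^(-1) = [[2, -1], [-1, 1]] and
B = P^(-1)AP = [[-10, -12], [6, 7]].
Evaluating each option on A and on B:
(A) A[0,1] + A[1,0]: 1 for A, -6 for B -> changes
(B) A[0,0] + A[1,1]: -3 for A, -3 for B -> unchanged
(C) A[0,0]: -3 for A, -10 for B -> changes
(D) A[0,0] + A[1,1] - A[0,1]: -2 for A, 9 for B -> changes

Only (B) A[0,0] + A[1,1] = -3 survives (and it does so for every P, not just this one), so it is the invariant.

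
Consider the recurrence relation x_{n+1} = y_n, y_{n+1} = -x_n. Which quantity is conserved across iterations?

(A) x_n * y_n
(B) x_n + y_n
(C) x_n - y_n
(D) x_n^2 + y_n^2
D

For the recurrence x_{n+1} = y_n, y_{n+1} = -x_n:

x_{n+1}^2 + y_{n+1}^2 = y_n^2 + (-x_n)^2 = x_n^2 + y_n^2
The sum of squares is conserved (like energy in a harmonic oscillator).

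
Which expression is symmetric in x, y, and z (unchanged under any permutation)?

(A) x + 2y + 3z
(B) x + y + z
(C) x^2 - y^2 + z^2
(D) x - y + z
B

A symmetric expression is unchanged when the variables are permuted; here the transformation to test is the swap (x, y) -> (y, x).
A symmetric expression must survive every permutation; the single swap x <-> y already eliminates the distractors, and the keyed expression is also unchanged by x <-> z and y <-> z (each variable enters it in exactly the same way).
Substitute the transformed coordinates into each option and compare with the original:
(A) x + 2y + 3z  ->  (y) + 2(x) + 3z = 2x + y + 3z   [differs from x + 2y + 3z: not invariant]
(B) x + y + z  ->  (y) + (x) + z = x + y + z   [equals x + y + z: invariant]
(C) x^2 - y^2 + z^2  ->  (y)^2 - (x)^2 + z^2 = -x^2 + y^2 + z^2   [differs from x^2 - y^2 + z^2: not invariant]
(D) x - y + z  ->  (y) - (x) + z = -x + y + z   [differs from x - y + z: not invariant]

Only option (B), x + y + z, is unchanged by the transformation.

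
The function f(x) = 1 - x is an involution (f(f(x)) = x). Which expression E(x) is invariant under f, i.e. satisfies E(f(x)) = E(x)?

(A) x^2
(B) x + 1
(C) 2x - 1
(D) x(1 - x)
D

Replace x by f(x) = 1 - x in each option and simplify. As a quick numerical cross-check, also compare E(4) with E(f(4)) = E(-3).

(A) x^2  ->  (1 - x)^2 = (x - 1)^2; check: E(4) = 16 but E(-3) = 9.   [not invariant]
(B) x + 1  ->  (1 - x) + 1 = 2 - x; check: E(4) = 5 but E(-3) = -2.   [not invariant]
(C) 2x - 1  ->  2(1 - x) - 1 = 1 - 2x; check: E(4) = 7 but E(-3) = -7.   [not invariant]
(D) x(1 - x)  ->  (1 - x)(1 - (1 - x)), which simplifies back to x(1 - x); check: E(4) = -12, E(-3) = -12.   [invariant]

Only (D) is unchanged. E is symmetric under swapping x with f(x) = 1 - x, which is exactly what an involution does.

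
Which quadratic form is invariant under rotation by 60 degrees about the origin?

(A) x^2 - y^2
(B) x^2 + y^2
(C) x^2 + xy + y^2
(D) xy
B

Rotation by 60 degrees sends (x, y) to (x/2 - sqrt(3)y/2, sqrt(3)x/2 + y/2).
Substitute the transformed coordinates into each option and compare with the original:
(A) x^2 - y^2  ->  (x/2 - sqrt(3)y/2)^2 - (sqrt(3)x/2 + y/2)^2 = -x^2/2 - sqrt(3)xy + y^2/2   [differs from x^2 - y^2: not invariant]
(B) x^2 + y^2  ->  (x/2 - sqrt(3)y/2)^2 + (sqrt(3)x/2 + y/2)^2 = x^2 + y^2   [equals x^2 + y^2: invariant]
(C) x^2 + xy + y^2  ->  (x/2 - sqrt(3)y/2)^2 + (x/2 - sqrt(3)y/2)(sqrt(3)x/2 + y/2) + (sqrt(3)x/2 + y/2)^2 = sqrt(3)x^2/4 + x^2 - xy/2 - sqrt(3)y^2/4 + y^2   [differs from x^2 + xy + y^2: not invariant]
(D) xy  ->  (x/2 - sqrt(3)y/2)(sqrt(3)x/2 + y/2) = sqrt(3)x^2/4 - xy/2 - sqrt(3)y^2/4   [differs from xy: not invariant]

Only option (B), x^2 + y^2, is unchanged by the transformation.
x^2 + y^2 is the squared distance from the origin, which rotations preserve.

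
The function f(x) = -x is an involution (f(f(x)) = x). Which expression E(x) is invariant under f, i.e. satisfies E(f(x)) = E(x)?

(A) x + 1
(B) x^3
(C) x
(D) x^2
D

Replace x by f(x) = -x in each option and simplify. As a quick numerical cross-check, also compare E(3) with E(f(3)) = E(-3).

(A) x + 1  ->  (-x) + 1 = 1 - x; check: E(3) = 4 but E(-3) = -2.   [not invariant]
(B) x^3  ->  (-x)^3 = -x^3; check: E(3) = 27 but E(-3) = -27.   [not invariant]
(C) x  ->  (-x) = -x; check: E(3) = 3 but E(-3) = -3.   [not invariant]
(D) x^2  ->  (-x)^2, which simplifies back to x^2; check: E(3) = 9, E(-3) = 9.   [invariant]

Only (D) is unchanged. E is symmetric under swapping x with f(x) = -x, which is exactly what an involution does.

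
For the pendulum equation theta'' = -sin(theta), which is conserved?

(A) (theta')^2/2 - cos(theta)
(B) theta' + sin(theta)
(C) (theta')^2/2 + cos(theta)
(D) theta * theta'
A

A first integral I satisfies dI/dt = 0 along every solution. Differentiate each option and use the equation of motion:
(A) d/dt[(theta')^2/2 - cos(theta)] = theta' theta'' + sin(theta) theta' = theta'(-sin(theta)) + theta' sin(theta) = 0
(B) d/dt[theta' + sin(theta)] = theta'' + cos(theta) theta' = -sin(theta) + theta' cos(theta), not identically 0
(C) d/dt[(theta')^2/2 + cos(theta)] = theta' theta'' - sin(theta) theta' = -2 theta' sin(theta), not identically 0
(D) d/dt[theta * theta'] = (theta')^2 + theta theta'' = (theta')^2 - theta sin(theta), not identically 0

Only (A) has zero time-derivative. This is the total energy: kinetic (theta')^2/2 plus potential -cos(theta).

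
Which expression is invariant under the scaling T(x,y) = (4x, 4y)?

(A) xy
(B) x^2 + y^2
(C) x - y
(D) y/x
D

Under the uniform scaling T(x,y) = (4x, 4y):
Substitute the transformed coordinates into each option and compare with the original:
(A) xy  ->  (4x)(4y) = 16xy   [differs from xy: not invariant]
(B) x^2 + y^2  ->  (4x)^2 + (4y)^2 = 16x^2 + 16y^2   [differs from x^2 + y^2: not invariant]
(C) x - y  ->  (4x) - (4y) = 4x - 4y   [differs from x - y: not invariant]
(D) y/x  ->  (4y)/(4x) = y/x   [equals y/x: invariant]

Only option (D), y/x, is unchanged by the transformation.
The common factor 4 cancels in a ratio of coordinates, while sums, products and sums of squares pick up factors of 4 or 16.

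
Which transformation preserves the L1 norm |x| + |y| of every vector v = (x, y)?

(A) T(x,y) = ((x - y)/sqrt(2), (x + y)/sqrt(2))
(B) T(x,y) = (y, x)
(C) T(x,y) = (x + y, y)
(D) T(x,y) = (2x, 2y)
B

A transformation preserves a norm if ||T(v)|| = ||v|| for every v; a single vector where the norm changes rules an option out.

(A) T(x,y) = ((x - y)/sqrt(2), (x + y)/sqrt(2)): v = (1, 0) has norm |1| + |0| = 1, but T(v) = (sqrt(2)/2, sqrt(2)/2) has norm sqrt(2) -- not preserved.
(B) T(x,y) = (y, x): preserves the norm -- it only permutes the coordinates and/or flips signs, which leaves |x| + |y| unchanged.
(C) T(x,y) = (x + y, y): v = (0, 1) has norm |0| + |1| = 1, but T(v) = (1, 1) has norm 2 -- not preserved.
(D) T(x,y) = (2x, 2y): v = (1, 0) has norm |1| + |0| = 1, but T(v) = (2, 0) has norm 2 -- not preserved.

Therefore the answer is (B).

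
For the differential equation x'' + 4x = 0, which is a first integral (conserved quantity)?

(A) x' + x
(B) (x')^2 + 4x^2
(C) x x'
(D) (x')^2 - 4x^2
B

A first integral I satisfies dI/dt = 0 along every solution. Differentiate each option and use the equation of motion:
(A) d/dt[x' + x] = x'' + x' = -4x + x', not identically 0
(B) d/dt[(x')^2 + 4x^2] = 2x'x'' + 8x x' = 2x'(-4x) + 8x x' = 0
(C) d/dt[x x'] = (x')^2 + x x'' = (x')^2 - 4x^2, not identically 0
(D) d/dt[(x')^2 - 4x^2] = 2x'x'' - 8x x' = -16x x', not identically 0

Only (B) has zero time-derivative. So the energy-like quantity (x')^2 + 4x^2 is the first integral.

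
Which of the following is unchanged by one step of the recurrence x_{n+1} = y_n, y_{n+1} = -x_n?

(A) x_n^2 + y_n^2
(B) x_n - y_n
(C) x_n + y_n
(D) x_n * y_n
A

For the recurrence x_{n+1} = y_n, y_{n+1} = -x_n:

x_{n+1}^2 + y_{n+1}^2 = y_n^2 + (-x_n)^2 = x_n^2 + y_n^2
The sum of squares is conserved (like energy in a harmonic oscillator).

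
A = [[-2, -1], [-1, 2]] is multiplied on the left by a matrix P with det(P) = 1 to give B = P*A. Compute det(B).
-5

By the multiplicative property of determinants, det(B) = det(P*A) = det(P) * det(A) = det(A),
so the determinant is invariant under multiplication by any determinant-1 matrix; we just need det(A).

det(A) = (-2)(2) - (-1)(-1) = -4 - 1 = -5

Therefore det(B) = 1 * (-5) = -5.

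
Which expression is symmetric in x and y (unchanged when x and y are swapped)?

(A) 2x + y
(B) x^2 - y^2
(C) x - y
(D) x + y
D

A symmetric expression is unchanged when the variables are permuted; here the transformation to test is the swap (x, y) -> (y, x).
Substitute the transformed coordinates into each option and compare with the original:
(A) 2x + y  ->  2(y) + (x) = x + 2y   [differs from 2x + y: not invariant]
(B) x^2 - y^2  ->  (y)^2 - (x)^2 = -x^2 + y^2   [differs from x^2 - y^2: not invariant]
(C) x - y  ->  (y) - (x) = -x + y   [differs from x - y: not invariant]
(D) x + y  ->  (y) + (x) = x + y   [equals x + y: invariant]

Only option (D), x + y, is unchanged by the transformation.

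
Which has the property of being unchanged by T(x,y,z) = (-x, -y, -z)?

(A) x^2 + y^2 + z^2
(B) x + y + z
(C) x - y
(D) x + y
A

Apply T(x,y,z) = (-x, -y, -z) to each option, i.e. replace (x, y, z) by the transformed coordinates.
Substitute the transformed coordinates into each option and compare with the original:
(A) x^2 + y^2 + z^2  ->  (-x)^2 + (-y)^2 + (-z)^2 = x^2 + y^2 + z^2   [equals x^2 + y^2 + z^2: invariant]
(B) x + y + z  ->  (-x) + (-y) + (-z) = -x - y - z   [differs from x + y + z: not invariant]
(C) x - y  ->  (-x) - (-y) = -x + y   [differs from x - y: not invariant]
(D) x + y  ->  (-x) + (-y) = -x - y   [differs from x + y: not invariant]

Only option (A), x^2 + y^2 + z^2, is unchanged by the transformation.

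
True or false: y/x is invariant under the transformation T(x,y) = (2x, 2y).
True

Substitute T(x,y) = (2x, 2y) into the expression and compare with the original.

Original: y/x
After applying T: (2y)/(2x) = y/x

This is identical to the original y/x, so the expression is invariant.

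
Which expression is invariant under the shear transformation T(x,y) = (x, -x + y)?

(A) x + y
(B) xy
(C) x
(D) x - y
C

Under the shear T(x,y) = (x, -x + y):
Substitute the transformed coordinates into each option and compare with the original:
(A) x + y  ->  (x) + (-x + y) = y   [differs from x + y: not invariant]
(B) xy  ->  (x)(-x + y) = -x^2 + xy   [differs from xy: not invariant]
(C) x  ->  (x) = x   [equals x: invariant]
(D) x - y  ->  (x) - (-x + y) = 2x - y   [differs from x - y: not invariant]

Only option (C), x, is unchanged by the transformation.
A vertical shear moves points parallel to the y-axis, so the x-coordinate (and any function of x alone) is unchanged.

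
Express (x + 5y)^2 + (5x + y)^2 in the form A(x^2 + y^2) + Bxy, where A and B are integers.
26(x^2 + y^2) + 20xy

Expanding: (x + 5y)^2 = x^2 + 10xy + 25y^2
(5x + y)^2 = 25x^2 + 10xy + y^2
Sum = (1+25)(x^2+y^2) + 20xy = 26(x^2 + y^2) + 20xy
This is symmetric in x and y.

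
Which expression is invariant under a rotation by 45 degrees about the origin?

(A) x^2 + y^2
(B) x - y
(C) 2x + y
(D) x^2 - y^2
A

A rotation by 45 degrees sends (x, y) to (sqrt(2)x/2 - sqrt(2)y/2, sqrt(2)x/2 + sqrt(2)y/2).
Substitute the transformed coordinates into each option and compare with the original:
(A) x^2 + y^2  ->  (sqrt(2)x/2 - sqrt(2)y/2)^2 + (sqrt(2)x/2 + sqrt(2)y/2)^2 = x^2 + y^2   [equals x^2 + y^2: invariant]
(B) x - y  ->  (sqrt(2)x/2 - sqrt(2)y/2) - (sqrt(2)x/2 + sqrt(2)y/2) = -sqrt(2)y   [differs from x - y: not invariant]
(C) 2x + y  ->  2(sqrt(2)x/2 - sqrt(2)y/2) + (sqrt(2)x/2 + sqrt(2)y/2) = 3sqrt(2)x/2 - sqrt(2)y/2   [differs from 2x + y: not invariant]
(D) x^2 - y^2  ->  (sqrt(2)x/2 - sqrt(2)y/2)^2 - (sqrt(2)x/2 + sqrt(2)y/2)^2 = -2xy   [differs from x^2 - y^2: not invariant]

Only option (A), x^2 + y^2, is unchanged by the transformation.
Geometrically, x^2 + y^2 is the squared distance from the origin, which every rotation about the origin preserves.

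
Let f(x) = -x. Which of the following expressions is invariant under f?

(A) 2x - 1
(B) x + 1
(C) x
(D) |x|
D

For f(x) = -x:
Applying f replaces x by -x. Since |-x| = |x|, the absolute value is unchanged by f, whereas x -> -x, 2x - 1 -> -2x - 1 and x + 1 -> -x + 1 all change.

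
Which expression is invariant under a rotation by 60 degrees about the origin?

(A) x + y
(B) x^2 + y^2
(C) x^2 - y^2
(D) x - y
B

A rotation by 60 degrees sends (x, y) to (x/2 - sqrt(3)y/2, sqrt(3)x/2 + y/2).
Substitute the transformed coordinates into each option and compare with the original:
(A) x + y  ->  (x/2 - sqrt(3)y/2) + (sqrt(3)x/2 + y/2) = x/2 + sqrt(3)x/2 - sqrt(3)y/2 + y/2   [differs from x + y: not invariant]
(B) x^2 + y^2  ->  (x/2 - sqrt(3)y/2)^2 + (sqrt(3)x/2 + y/2)^2 = x^2 + y^2   [equals x^2 + y^2: invariant]
(C) x^2 - y^2  ->  (x/2 - sqrt(3)y/2)^2 - (sqrt(3)x/2 + y/2)^2 = -x^2/2 - sqrt(3)xy + y^2/2   [differs from x^2 - y^2: not invariant]
(D) x - y  ->  (x/2 - sqrt(3)y/2) - (sqrt(3)x/2 + y/2) = -sqrt(3)x/2 + x/2 - sqrt(3)y/2 - y/2   [differs from x - y: not invariant]

Only option (B), x^2 + y^2, is unchanged by the transformation.
Geometrically, x^2 + y^2 is the squared distance from the origin, which every rotation about the origin preserves.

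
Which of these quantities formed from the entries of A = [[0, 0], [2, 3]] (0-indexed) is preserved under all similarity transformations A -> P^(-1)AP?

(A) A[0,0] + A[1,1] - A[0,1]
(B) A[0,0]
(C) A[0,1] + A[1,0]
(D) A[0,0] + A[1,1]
D

A[0,0] + A[1,1] is the trace of A. By the cyclic property of the trace, tr(P^(-1)AP) = tr(APP^(-1)) = tr(A), so it is the same for every matrix similar to A.

The other combinations are not similarity invariants. For example, take P = [[2, 1], [1, 1]] (det P = 1), so P^(-1) = [[1, -1], [-1, 2]] and
B = P^(-1)AP = [[-7, -5], [14, 10]].
Evaluating each option on A and on B:
(A) A[0,0] + A[1,1] - A[0,1]: 3 for A, 8 for B -> changes
(B) A[0,0]: 0 for A, -7 for B -> changes
(C) A[0,1] + A[1,0]: 2 for A, 9 for B -> changes
(D) A[0,0] + A[1,1]: 3 for A, 3 for B -> unchanged

Only (D) A[0,0] + A[1,1] = 3 survives (and it does so for every P, not just this one), so it is the invariant.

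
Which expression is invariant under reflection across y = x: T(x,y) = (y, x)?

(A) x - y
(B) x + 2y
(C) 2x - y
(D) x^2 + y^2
D

The map is reflection across y = x: T(x,y) = (y, x).
Substitute the transformed coordinates into each option and compare with the original:
(A) x - y  ->  (y) - (x) = -x + y   [differs from x - y: not invariant]
(B) x + 2y  ->  (y) + 2(x) = 2x + y   [differs from x + 2y: not invariant]
(C) 2x - y  ->  2(y) - (x) = -x + 2y   [differs from 2x - y: not invariant]
(D) x^2 + y^2  ->  (y)^2 + (x)^2 = x^2 + y^2   [equals x^2 + y^2: invariant]

Only option (D), x^2 + y^2, is unchanged by the transformation.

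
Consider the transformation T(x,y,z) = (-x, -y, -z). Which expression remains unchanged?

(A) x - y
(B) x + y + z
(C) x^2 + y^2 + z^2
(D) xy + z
C

Apply T(x,y,z) = (-x, -y, -z) to each option, i.e. replace (x, y, z) by the transformed coordinates.
Substitute the transformed coordinates into each option and compare with the original:
(A) x - y  ->  (-x) - (-y) = -x + y   [differs from x - y: not invariant]
(B) x + y + z  ->  (-x) + (-y) + (-z) = -x - y - z   [differs from x + y + z: not invariant]
(C) x^2 + y^2 + z^2  ->  (-x)^2 + (-y)^2 + (-z)^2 = x^2 + y^2 + z^2   [equals x^2 + y^2 + z^2: invariant]
(D) xy + z  ->  (-x)(-y) + (-z) = xy - z   [differs from xy + z: not invariant]

Only option (C), x^2 + y^2 + z^2, is unchanged by the transformation.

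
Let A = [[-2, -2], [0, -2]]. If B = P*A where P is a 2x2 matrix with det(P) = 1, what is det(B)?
4

By the multiplicative property of determinants, det(B) = det(P*A) = det(P) * det(A) = det(A),
so the determinant is invariant under multiplication by any determinant-1 matrix; we just need det(A).

det(A) = (-2)(-2) - (-2)(0) = 4 - 0 = 4

Therefore det(B) = 1 * 4 = 4.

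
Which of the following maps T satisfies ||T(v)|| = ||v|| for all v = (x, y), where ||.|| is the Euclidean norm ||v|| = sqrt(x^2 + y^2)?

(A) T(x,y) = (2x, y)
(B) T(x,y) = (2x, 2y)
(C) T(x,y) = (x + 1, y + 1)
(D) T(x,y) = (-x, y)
D

A transformation preserves a norm if ||T(v)|| = ||v|| for every v; a single vector where the norm changes rules an option out.

(A) T(x,y) = (2x, y): v = (1, 0) has norm sqrt((1)^2 + (0)^2) = 1, but T(v) = (2, 0) has norm 2 -- not preserved.
(B) T(x,y) = (2x, 2y): v = (1, 0) has norm sqrt((1)^2 + (0)^2) = 1, but T(v) = (2, 0) has norm 2 -- not preserved.
(C) T(x,y) = (x + 1, y + 1): v = (1, 0) has norm sqrt((1)^2 + (0)^2) = 1, but T(v) = (2, 1) has norm sqrt(5) -- not preserved.
(D) T(x,y) = (-x, y): preserves the norm -- it is an orthogonal map (a rotation/reflection), and (-x)^2 + (y)^2 simplifies to x^2 + y^2.

Therefore the answer is (D).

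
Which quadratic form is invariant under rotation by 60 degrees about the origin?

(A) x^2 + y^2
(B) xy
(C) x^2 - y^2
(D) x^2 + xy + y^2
A

Rotation by 60 degrees sends (x, y) to (x/2 - sqrt(3)y/2, sqrt(3)x/2 + y/2).
Substitute the transformed coordinates into each option and compare with the original:
(A) x^2 + y^2  ->  (x/2 - sqrt(3)y/2)^2 + (sqrt(3)x/2 + y/2)^2 = x^2 + y^2   [equals x^2 + y^2: invariant]
(B) xy  ->  (x/2 - sqrt(3)y/2)(sqrt(3)x/2 + y/2) = sqrt(3)x^2/4 - xy/2 - sqrt(3)y^2/4   [differs from xy: not invariant]
(C) x^2 - y^2  ->  (x/2 - sqrt(3)y/2)^2 - (sqrt(3)x/2 + y/2)^2 = -x^2/2 - sqrt(3)xy + y^2/2   [differs from x^2 - y^2: not invariant]
(D) x^2 + xy + y^2  ->  (x/2 - sqrt(3)y/2)^2 + (x/2 - sqrt(3)y/2)(sqrt(3)x/2 + y/2) + (sqrt(3)x/2 + y/2)^2 = sqrt(3)x^2/4 + x^2 - xy/2 - sqrt(3)y^2/4 + y^2   [differs from x^2 + xy + y^2: not invariant]

Only option (A), x^2 + y^2, is unchanged by the transformation.
x^2 + y^2 is the squared distance from the origin, which rotations preserve.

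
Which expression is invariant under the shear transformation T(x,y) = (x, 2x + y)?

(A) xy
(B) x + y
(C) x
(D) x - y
C

Under the shear T(x,y) = (x, 2x + y):
Substitute the transformed coordinates into each option and compare with the original:
(A) xy  ->  (x)(2x + y) = 2x^2 + xy   [differs from xy: not invariant]
(B) x + y  ->  (x) + (2x + y) = 3x + y   [differs from x + y: not invariant]
(C) x  ->  (x) = x   [equals x: invariant]
(D) x - y  ->  (x) - (2x + y) = -x - y   [differs from x - y: not invariant]

Only option (C), x, is unchanged by the transformation.
A vertical shear moves points parallel to the y-axis, so the x-coordinate (and any function of x alone) is unchanged.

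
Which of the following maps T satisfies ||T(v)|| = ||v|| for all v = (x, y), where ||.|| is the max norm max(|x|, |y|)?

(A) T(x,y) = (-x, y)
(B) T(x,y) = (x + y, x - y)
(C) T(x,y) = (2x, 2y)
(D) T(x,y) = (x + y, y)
A

A transformation preserves a norm if ||T(v)|| = ||v|| for every v; a single vector where the norm changes rules an option out.

(A) T(x,y) = (-x, y): preserves the norm -- it only permutes the coordinates and/or flips signs, which leaves max(|x|, |y|) unchanged.
(B) T(x,y) = (x + y, x - y): v = (1, 1) has norm max(|1|, |1|) = 1, but T(v) = (2, 0) has norm 2 -- not preserved.
(C) T(x,y) = (2x, 2y): v = (1, 0) has norm max(|1|, |0|) = 1, but T(v) = (2, 0) has norm 2 -- not preserved.
(D) T(x,y) = (x + y, y): v = (1, 1) has norm max(|1|, |1|) = 1, but T(v) = (2, 1) has norm 2 -- not preserved.

Therefore the answer is (A).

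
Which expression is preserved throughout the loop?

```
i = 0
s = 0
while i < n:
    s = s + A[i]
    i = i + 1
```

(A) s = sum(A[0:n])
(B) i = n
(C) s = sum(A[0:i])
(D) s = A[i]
C

A loop invariant must hold before the first iteration and be re-established by every execution of the body.

(C) s = sum(A[0:i]): Initially i = 0 and s = 0 = sum of the empty slice A[0:0]. If s = sum(A[0:i]) holds at the top of an iteration, the body sets s to sum(A[0:i]) + A[i] = sum(A[0:i+1]) and then i to i+1, so s = sum(A[0:i]) holds again. At exit i = n, giving s = sum(A[0:n]).

The other options fail:
(A) s = sum(A[0:n]): false before the loop (s = 0, not the full sum) -- it only becomes true at exit.
(B) i = n: false initially (i = 0); it is the exit condition, not an invariant.
(D) s = A[i]: after the first iteration s = A[0] but i = 1, so s = A[i] compares s with the wrong element (and fails in general).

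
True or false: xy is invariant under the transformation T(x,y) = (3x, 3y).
False

Substitute T(x,y) = (3x, 3y) into the expression and compare with the original.

Original: xy
After applying T: (3x)(3y) = 9xy

This differs from the original xy (difference: 8xy), so the expression is NOT invariant.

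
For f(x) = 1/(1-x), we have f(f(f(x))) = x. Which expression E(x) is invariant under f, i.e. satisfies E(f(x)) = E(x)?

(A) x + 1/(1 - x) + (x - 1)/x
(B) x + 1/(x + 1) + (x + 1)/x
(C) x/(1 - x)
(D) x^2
A

Replace x by f(x) = 1/(1 - x) in each option and simplify. As a quick numerical cross-check, also compare E(4) with E(f(4)) = E(-1/3).

(A) x + 1/(1 - x) + (x - 1)/x  ->  (1/(1 - x)) + 1/(1 - (1/(1 - x))) + ((1/(1 - x)) - 1)/(1/(1 - x)), which simplifies back to x + 1/(1 - x) + (x - 1)/x; check: E(4) = 53/12, E(-1/3) = 53/12.   [invariant]
(B) x + 1/(x + 1) + (x + 1)/x  ->  (1/(1 - x)) + 1/((1/(1 - x)) + 1) + ((1/(1 - x)) + 1)/(1/(1 - x)) = (-x^3 + 6x^2 - 11x + 7)/(x^2 - 3x + 2); check: E(4) = 109/20 but E(-1/3) = -5/6.   [not invariant]
(C) x/(1 - x)  ->  (1/(1 - x))/(1 - (1/(1 - x))) = -1/x; check: E(4) = -4/3 but E(-1/3) = -1/4.   [not invariant]
(D) x^2  ->  (1/(1 - x))^2 = (x - 1)^(-2); check: E(4) = 16 but E(-1/3) = 1/9.   [not invariant]

Only (A) is unchanged. Indeed f(f(x)) = 1/(1 - 1/(1-x)) = (1-x)/(-x) = (x-1)/x, so E(x) = x + f(x) + f(f(x)) is the sum over the whole 3-cycle; applying f just permutes the three terms cyclically (x -> f(x) -> f(f(x)) -> x), leaving the sum unchanged.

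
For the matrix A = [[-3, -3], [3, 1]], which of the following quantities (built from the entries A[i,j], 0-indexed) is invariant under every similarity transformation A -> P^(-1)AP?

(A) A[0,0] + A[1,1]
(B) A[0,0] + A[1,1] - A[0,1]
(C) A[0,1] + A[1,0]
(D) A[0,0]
A

A[0,0] + A[1,1] is the trace of A. By the cyclic property of the trace, tr(P^(-1)AP) = tr(APP^(-1)) = tr(A), so it is the same for every matrix similar to A.

The other combinations are not similarity invariants. For example, take P = [[1, 1], [0, 1]] (det P = 1), so P^(-1) = [[1, -1], [0, 1]] and
B = P^(-1)AP = [[-6, -10], [3, 4]].
Evaluating each option on A and on B:
(A) A[0,0] + A[1,1]: -2 for A, -2 for B -> unchanged
(B) A[0,0] + A[1,1] - A[0,1]: 1 for A, 8 for B -> changes
(C) A[0,1] + A[1,0]: 0 for A, -7 for B -> changes
(D) A[0,0]: -3 for A, -6 for B -> changes

Only (A) A[0,0] + A[1,1] = -2 survives (and it does so for every P, not just this one), so it is the invariant.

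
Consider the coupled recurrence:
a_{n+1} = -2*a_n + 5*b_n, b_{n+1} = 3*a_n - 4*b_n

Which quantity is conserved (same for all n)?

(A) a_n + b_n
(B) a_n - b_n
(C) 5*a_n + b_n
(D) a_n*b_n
A

Replace a_n by a_{n+1} = -2*a_n + 5*b_n and b_n by b_{n+1} = 3*a_n - 4*b_n in each option and simplify:
(A) a_n + b_n  ->  (-2*a_n + 5*b_n) + (3*a_n - 4*b_n) = a_n + b_n   [conserved]
(B) a_n - b_n  ->  (-2*a_n + 5*b_n) - (3*a_n - 4*b_n) = -5*a_n + 9*b_n   [not conserved]
(C) 5*a_n + b_n  ->  5*(-2*a_n + 5*b_n) + (3*a_n - 4*b_n) = -7*a_n + 21*b_n   [not conserved]
(D) a_n*b_n  ->  (-2*a_n + 5*b_n)*(3*a_n - 4*b_n) = -6*a_n^2 + 23*a_n*b_n - 20*b_n^2   [not conserved]

Only (A) a_n + b_n returns to itself after one step, so it is the conserved quantity.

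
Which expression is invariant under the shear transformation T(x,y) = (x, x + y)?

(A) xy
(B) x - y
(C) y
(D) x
D

Under the shear T(x,y) = (x, x + y):
Substitute the transformed coordinates into each option and compare with the original:
(A) xy  ->  (x)(x + y) = x^2 + xy   [differs from xy: not invariant]
(B) x - y  ->  (x) - (x + y) = -y   [differs from x - y: not invariant]
(C) y  ->  (x + y) = x + y   [differs from y: not invariant]
(D) x  ->  (x) = x   [equals x: invariant]

Only option (D), x, is unchanged by the transformation.
A vertical shear moves points parallel to the y-axis, so the x-coordinate (and any function of x alone) is unchanged.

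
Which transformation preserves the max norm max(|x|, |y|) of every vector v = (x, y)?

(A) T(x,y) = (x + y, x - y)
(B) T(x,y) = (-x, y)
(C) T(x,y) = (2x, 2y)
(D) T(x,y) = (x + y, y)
B

A transformation preserves a norm if ||T(v)|| = ||v|| for every v; a single vector where the norm changes rules an option out.

(A) T(x,y) = (x + y, x - y): v = (1, 1) has norm max(|1|, |1|) = 1, but T(v) = (2, 0) has norm 2 -- not preserved.
(B) T(x,y) = (-x, y): preserves the norm -- it only permutes the coordinates and/or flips signs, which leaves max(|x|, |y|) unchanged.
(C) T(x,y) = (2x, 2y): v = (1, 0) has norm max(|1|, |0|) = 1, but T(v) = (2, 0) has norm 2 -- not preserved.
(D) T(x,y) = (x + y, y): v = (1, 1) has norm max(|1|, |1|) = 1, but T(v) = (2, 1) has norm 2 -- not preserved.

Therefore the answer is (B).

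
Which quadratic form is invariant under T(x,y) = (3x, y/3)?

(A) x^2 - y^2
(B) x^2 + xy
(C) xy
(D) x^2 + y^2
C

T multiplies x by 3 and divides y by 3.
Substitute the transformed coordinates into each option and compare with the original:
(A) x^2 - y^2  ->  (3x)^2 - (y/3)^2 = 9x^2 - y^2/9   [differs from x^2 - y^2: not invariant]
(B) x^2 + xy  ->  (3x)^2 + (3x)(y/3) = 9x^2 + xy   [differs from x^2 + xy: not invariant]
(C) xy  ->  (3x)(y/3) = xy   [equals xy: invariant]
(D) x^2 + y^2  ->  (3x)^2 + (y/3)^2 = 9x^2 + y^2/9   [differs from x^2 + y^2: not invariant]

Only option (C), xy, is unchanged by the transformation.
The factors 3 and 1/3 cancel only in the pure product xy.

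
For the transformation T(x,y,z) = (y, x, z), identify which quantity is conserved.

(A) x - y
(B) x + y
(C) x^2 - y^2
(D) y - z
B

Apply T(x,y,z) = (y, x, z) to each option, i.e. replace (x, y, z) by the transformed coordinates.
Substitute the transformed coordinates into each option and compare with the original:
(A) x - y  ->  (y) - (x) = -x + y   [differs from x - y: not invariant]
(B) x + y  ->  (y) + (x) = x + y   [equals x + y: invariant]
(C) x^2 - y^2  ->  (y)^2 - (x)^2 = -x^2 + y^2   [differs from x^2 - y^2: not invariant]
(D) y - z  ->  (x) - (z) = x - z   [differs from y - z: not invariant]

Only option (B), x + y, is unchanged by the transformation.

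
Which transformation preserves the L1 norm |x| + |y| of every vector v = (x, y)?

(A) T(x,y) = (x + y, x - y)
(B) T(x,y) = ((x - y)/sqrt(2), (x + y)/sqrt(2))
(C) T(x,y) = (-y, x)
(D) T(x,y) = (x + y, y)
C

A transformation preserves a norm if ||T(v)|| = ||v|| for every v; a single vector where the norm changes rules an option out.

(A) T(x,y) = (x + y, x - y): v = (1, 0) has norm |1| + |0| = 1, but T(v) = (1, 1) has norm 2 -- not preserved.
(B) T(x,y) = ((x - y)/sqrt(2), (x + y)/sqrt(2)): v = (1, 0) has norm |1| + |0| = 1, but T(v) = (sqrt(2)/2, sqrt(2)/2) has norm sqrt(2) -- not preserved.
(C) T(x,y) = (-y, x): preserves the norm -- it only permutes the coordinates and/or flips signs, which leaves |x| + |y| unchanged.
(D) T(x,y) = (x + y, y): v = (0, 1) has norm |0| + |1| = 1, but T(v) = (1, 1) has norm 2 -- not preserved.

Therefore the answer is (C).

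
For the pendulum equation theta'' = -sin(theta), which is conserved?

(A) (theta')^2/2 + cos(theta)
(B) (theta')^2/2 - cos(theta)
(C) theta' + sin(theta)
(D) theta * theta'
B

A first integral I satisfies dI/dt = 0 along every solution. Differentiate each option and use the equation of motion:
(A) d/dt[(theta')^2/2 + cos(theta)] = theta' theta'' - sin(theta) theta' = -2 theta' sin(theta), not identically 0
(B) d/dt[(theta')^2/2 - cos(theta)] = theta' theta'' + sin(theta) theta' = theta'(-sin(theta)) + theta' sin(theta) = 0
(C) d/dt[theta' + sin(theta)] = theta'' + cos(theta) theta' = -sin(theta) + theta' cos(theta), not identically 0
(D) d/dt[theta * theta'] = (theta')^2 + theta theta'' = (theta')^2 - theta sin(theta), not identically 0

Only (B) has zero time-derivative. This is the total energy: kinetic (theta')^2/2 plus potential -cos(theta).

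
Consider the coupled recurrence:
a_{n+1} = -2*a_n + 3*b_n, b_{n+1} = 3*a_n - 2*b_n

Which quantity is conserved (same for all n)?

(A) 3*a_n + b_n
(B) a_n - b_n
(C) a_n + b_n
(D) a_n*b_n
C

Replace a_n by a_{n+1} = -2*a_n + 3*b_n and b_n by b_{n+1} = 3*a_n - 2*b_n in each option and simplify:
(A) 3*a_n + b_n  ->  3*(-2*a_n + 3*b_n) + (3*a_n - 2*b_n) = -3*a_n + 7*b_n   [not conserved]
(B) a_n - b_n  ->  (-2*a_n + 3*b_n) - (3*a_n - 2*b_n) = -5*a_n + 5*b_n   [not conserved]
(C) a_n + b_n  ->  (-2*a_n + 3*b_n) + (3*a_n - 2*b_n) = a_n + b_n   [conserved]
(D) a_n*b_n  ->  (-2*a_n + 3*b_n)*(3*a_n - 2*b_n) = -6*a_n^2 + 13*a_n*b_n - 6*b_n^2   [not conserved]

Only (C) a_n + b_n returns to itself after one step, so it is the conserved quantity.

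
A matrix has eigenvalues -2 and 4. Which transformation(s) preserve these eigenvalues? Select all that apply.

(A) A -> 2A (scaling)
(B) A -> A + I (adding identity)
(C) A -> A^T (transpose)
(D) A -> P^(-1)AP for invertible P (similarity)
C and D

Eigenvalues are preserved by:
1. Similarity transformations: A -> P^(-1)AP (same characteristic polynomial)
2. Transpose: A^T has the same eigenvalues as A

Eigenvalues are NOT preserved by:
- Adding identity: eigenvalues become -2+1, 4+1
- Scaling: eigenvalues become -4, 8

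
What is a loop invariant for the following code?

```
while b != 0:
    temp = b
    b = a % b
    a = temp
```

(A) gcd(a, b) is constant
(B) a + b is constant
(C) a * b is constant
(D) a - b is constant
A

A loop invariant must hold before the first iteration and be re-established by every execution of the body.

(A) gcd(a, b) is constant: One iteration replaces (a, b) by (b, a mod b). Since a mod b = a - q*b for an integer q, any common divisor of a and b divides b and a mod b, and conversely; hence gcd(b, a mod b) = gcd(a, b). For instance (23, 4) -> (4, 3) keeps gcd = 1. At exit b = 0 and a = gcd of the original inputs.

The other options fail:
(B) a + b is constant: e.g. (a, b) = (23, 4) -> (4, 3): the sum goes from 27 to 7.
(C) a * b is constant: e.g. (a, b) = (23, 4) -> (4, 3): the product goes from 92 to 12.
(D) a - b is constant: e.g. (a, b) = (23, 4) -> (4, 3): the difference goes from 19 to 1.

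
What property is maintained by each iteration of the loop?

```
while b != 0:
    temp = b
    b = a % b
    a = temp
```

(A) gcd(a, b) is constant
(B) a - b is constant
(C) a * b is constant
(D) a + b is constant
A

A loop invariant must hold before the first iteration and be re-established by every execution of the body.

(A) gcd(a, b) is constant: One iteration replaces (a, b) by (b, a mod b). Since a mod b = a - q*b for an integer q, any common divisor of a and b divides b and a mod b, and conversely; hence gcd(b, a mod b) = gcd(a, b). For instance (30, 7) -> (7, 2) keeps gcd = 1. At exit b = 0 and a = gcd of the original inputs.

The other options fail:
(B) a - b is constant: e.g. (a, b) = (30, 7) -> (7, 2): the difference goes from 23 to 5.
(C) a * b is constant: e.g. (a, b) = (30, 7) -> (7, 2): the product goes from 210 to 14.
(D) a + b is constant: e.g. (a, b) = (30, 7) -> (7, 2): the sum goes from 37 to 9.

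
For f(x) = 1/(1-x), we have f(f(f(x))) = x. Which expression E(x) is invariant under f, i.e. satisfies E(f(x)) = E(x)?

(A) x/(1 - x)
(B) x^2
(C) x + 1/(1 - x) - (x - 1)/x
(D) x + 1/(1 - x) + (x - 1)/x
D

Replace x by f(x) = 1/(1 - x) in each option and simplify. As a quick numerical cross-check, also compare E(5) with E(f(5)) = E(-1/4).

(A) x/(1 - x)  ->  (1/(1 - x))/(1 - (1/(1 - x))) = -1/x; check: E(5) = -5/4 but E(-1/4) = -1/5.   [not invariant]
(B) x^2  ->  (1/(1 - x))^2 = (x - 1)^(-2); check: E(5) = 25 but E(-1/4) = 1/16.   [not invariant]
(C) x + 1/(1 - x) - (x - 1)/x  ->  (1/(1 - x)) + 1/(1 - (1/(1 - x))) - ((1/(1 - x)) - 1)/(1/(1 - x)) = (x^2(1 - x) - x + (x - 1)^2)/(x(x - 1)); check: E(5) = 79/20 but E(-1/4) = -89/20.   [not invariant]
(D) x + 1/(1 - x) + (x - 1)/x  ->  (1/(1 - x)) + 1/(1 - (1/(1 - x))) + ((1/(1 - x)) - 1)/(1/(1 - x)), which simplifies back to x + 1/(1 - x) + (x - 1)/x; check: E(5) = 111/20, E(-1/4) = 111/20.   [invariant]

Only (D) is unchanged. Indeed f(f(x)) = 1/(1 - 1/(1-x)) = (1-x)/(-x) = (x-1)/x, so E(x) = x + f(x) + f(f(x)) is the sum over the whole 3-cycle; applying f just permutes the three terms cyclically (x -> f(x) -> f(f(x)) -> x), leaving the sum unchanged.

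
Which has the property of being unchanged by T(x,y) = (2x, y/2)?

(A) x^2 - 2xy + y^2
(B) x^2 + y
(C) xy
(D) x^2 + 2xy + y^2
C

An expression E(x,y) is invariant under T if E(T(x,y)) = E(x,y). Here T(x,y) = (2x, y/2).
Substitute the transformed coordinates into each option and compare with the original:
(A) x^2 - 2xy + y^2  ->  (2x)^2 - 2(2x)(y/2) + (y/2)^2 = 4x^2 - 2xy + y^2/4   [differs from x^2 - 2xy + y^2: not invariant]
(B) x^2 + y  ->  (2x)^2 + (y/2) = 4x^2 + y/2   [differs from x^2 + y: not invariant]
(C) xy  ->  (2x)(y/2) = xy   [equals xy: invariant]
(D) x^2 + 2xy + y^2  ->  (2x)^2 + 2(2x)(y/2) + (y/2)^2 = 4x^2 + 2xy + y^2/4   [differs from x^2 + 2xy + y^2: not invariant]

Only option (C), xy, is unchanged by the transformation.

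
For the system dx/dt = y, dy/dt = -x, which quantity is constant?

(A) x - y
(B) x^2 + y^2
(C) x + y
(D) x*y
B

A first integral I satisfies dI/dt = 0 along every solution. Differentiate each option and use the equation of motion:
(A) d/dt[x - y] = y - (-x) = x + y, not identically 0
(B) d/dt[x^2 + y^2] = 2x*dx/dt + 2y*dy/dt = 2x*y + 2y*(-x) = 0
(C) d/dt[x + y] = y + (-x) = y - x, not identically 0
(D) d/dt[x*y] = (dx/dt)y + x(dy/dt) = y^2 - x^2, not identically 0

Only (B) has zero time-derivative. So x^2 + y^2 (the squared radius; trajectories are circles) is the conserved quantity.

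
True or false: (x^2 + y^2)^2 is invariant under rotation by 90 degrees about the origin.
True

Applying rotation by 90 degrees: x' = x*cos(90 degrees) - y*sin(90 degrees) = -y, y' = x*sin(90 degrees) + y*cos(90 degrees) = x

Substituting into (x^2 + y^2)^2:
((-y)^2 + (x)^2)^2
= x^4 + 2x^2y^2 + y^4 = (x^2 + y^2)^2

This equals the original expression (x^2 + y^2)^2, so it IS invariant.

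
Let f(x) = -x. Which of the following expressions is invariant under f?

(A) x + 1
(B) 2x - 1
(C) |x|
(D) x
C

For f(x) = -x:
Applying f replaces x by -x. Since |-x| = |x|, the absolute value is unchanged by f, whereas x -> -x, 2x - 1 -> -2x - 1 and x + 1 -> -x + 1 all change.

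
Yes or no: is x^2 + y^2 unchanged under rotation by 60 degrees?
Yes

Applying rotation by 60 degrees: x' = x*cos(60 degrees) - y*sin(60 degrees) = x/2 - sqrt(3)y/2, y' = x*sin(60 degrees) + y*cos(60 degrees) = sqrt(3)x/2 + y/2

Substituting into x^2 + y^2:
(x/2 - sqrt(3)y/2)^2 + (sqrt(3)x/2 + y/2)^2
= x^2 + y^2

This equals the original expression x^2 + y^2, so it IS invariant.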